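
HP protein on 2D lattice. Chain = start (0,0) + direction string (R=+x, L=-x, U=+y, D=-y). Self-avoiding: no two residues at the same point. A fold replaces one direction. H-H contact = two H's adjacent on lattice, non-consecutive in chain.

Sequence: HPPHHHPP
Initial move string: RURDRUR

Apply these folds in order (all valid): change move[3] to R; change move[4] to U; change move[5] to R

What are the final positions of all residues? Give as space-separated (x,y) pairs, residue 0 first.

Initial moves: RURDRUR
Fold: move[3]->R => RURRRUR (positions: [(0, 0), (1, 0), (1, 1), (2, 1), (3, 1), (4, 1), (4, 2), (5, 2)])
Fold: move[4]->U => RURRUUR (positions: [(0, 0), (1, 0), (1, 1), (2, 1), (3, 1), (3, 2), (3, 3), (4, 3)])
Fold: move[5]->R => RURRURR (positions: [(0, 0), (1, 0), (1, 1), (2, 1), (3, 1), (3, 2), (4, 2), (5, 2)])

Answer: (0,0) (1,0) (1,1) (2,1) (3,1) (3,2) (4,2) (5,2)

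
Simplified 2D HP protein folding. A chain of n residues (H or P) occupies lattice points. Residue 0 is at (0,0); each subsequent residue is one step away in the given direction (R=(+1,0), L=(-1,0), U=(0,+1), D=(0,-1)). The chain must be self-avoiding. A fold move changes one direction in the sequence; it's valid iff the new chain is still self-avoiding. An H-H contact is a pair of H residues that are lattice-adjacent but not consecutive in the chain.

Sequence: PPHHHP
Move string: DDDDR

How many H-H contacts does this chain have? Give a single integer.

Answer: 0

Derivation:
Positions: [(0, 0), (0, -1), (0, -2), (0, -3), (0, -4), (1, -4)]
No H-H contacts found.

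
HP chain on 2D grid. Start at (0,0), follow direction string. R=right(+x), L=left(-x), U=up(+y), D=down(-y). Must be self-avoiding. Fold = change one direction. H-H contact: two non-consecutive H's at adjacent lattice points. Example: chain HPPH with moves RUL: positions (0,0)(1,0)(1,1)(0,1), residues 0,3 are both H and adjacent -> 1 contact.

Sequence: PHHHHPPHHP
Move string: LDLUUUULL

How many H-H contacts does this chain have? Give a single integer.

Positions: [(0, 0), (-1, 0), (-1, -1), (-2, -1), (-2, 0), (-2, 1), (-2, 2), (-2, 3), (-3, 3), (-4, 3)]
H-H contact: residue 1 @(-1,0) - residue 4 @(-2, 0)

Answer: 1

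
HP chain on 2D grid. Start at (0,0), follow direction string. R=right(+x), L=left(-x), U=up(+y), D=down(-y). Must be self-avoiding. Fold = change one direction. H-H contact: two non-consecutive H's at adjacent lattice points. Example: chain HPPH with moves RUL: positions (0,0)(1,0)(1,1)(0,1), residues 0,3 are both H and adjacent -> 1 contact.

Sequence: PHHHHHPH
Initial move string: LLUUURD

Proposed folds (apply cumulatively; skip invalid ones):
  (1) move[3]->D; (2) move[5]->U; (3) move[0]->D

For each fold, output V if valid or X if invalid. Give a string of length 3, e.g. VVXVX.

Initial: LLUUURD -> [(0, 0), (-1, 0), (-2, 0), (-2, 1), (-2, 2), (-2, 3), (-1, 3), (-1, 2)]
Fold 1: move[3]->D => LLUDURD INVALID (collision), skipped
Fold 2: move[5]->U => LLUUUUD INVALID (collision), skipped
Fold 3: move[0]->D => DLUUURD VALID

Answer: XXV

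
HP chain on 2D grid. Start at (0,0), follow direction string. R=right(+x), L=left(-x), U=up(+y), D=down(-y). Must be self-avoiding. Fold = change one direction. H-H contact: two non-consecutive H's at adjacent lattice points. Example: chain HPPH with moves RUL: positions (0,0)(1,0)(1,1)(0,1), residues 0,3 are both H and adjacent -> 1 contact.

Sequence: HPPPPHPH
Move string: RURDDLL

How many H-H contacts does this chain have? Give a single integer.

Answer: 1

Derivation:
Positions: [(0, 0), (1, 0), (1, 1), (2, 1), (2, 0), (2, -1), (1, -1), (0, -1)]
H-H contact: residue 0 @(0,0) - residue 7 @(0, -1)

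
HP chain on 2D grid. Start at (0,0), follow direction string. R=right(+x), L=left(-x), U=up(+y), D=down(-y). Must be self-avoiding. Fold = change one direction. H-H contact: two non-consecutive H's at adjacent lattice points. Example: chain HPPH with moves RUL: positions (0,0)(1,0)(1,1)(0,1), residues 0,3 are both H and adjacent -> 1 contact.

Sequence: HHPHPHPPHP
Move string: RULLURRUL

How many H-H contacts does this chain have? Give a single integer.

Answer: 1

Derivation:
Positions: [(0, 0), (1, 0), (1, 1), (0, 1), (-1, 1), (-1, 2), (0, 2), (1, 2), (1, 3), (0, 3)]
H-H contact: residue 0 @(0,0) - residue 3 @(0, 1)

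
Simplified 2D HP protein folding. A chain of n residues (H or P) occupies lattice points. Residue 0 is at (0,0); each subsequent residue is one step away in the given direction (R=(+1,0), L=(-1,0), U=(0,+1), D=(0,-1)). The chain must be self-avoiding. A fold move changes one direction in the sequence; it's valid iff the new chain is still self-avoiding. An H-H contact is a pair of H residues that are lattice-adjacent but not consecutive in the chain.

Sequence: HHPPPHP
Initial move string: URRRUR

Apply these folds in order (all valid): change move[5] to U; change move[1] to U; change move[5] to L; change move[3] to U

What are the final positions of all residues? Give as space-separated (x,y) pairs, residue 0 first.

Answer: (0,0) (0,1) (0,2) (1,2) (1,3) (1,4) (0,4)

Derivation:
Initial moves: URRRUR
Fold: move[5]->U => URRRUU (positions: [(0, 0), (0, 1), (1, 1), (2, 1), (3, 1), (3, 2), (3, 3)])
Fold: move[1]->U => UURRUU (positions: [(0, 0), (0, 1), (0, 2), (1, 2), (2, 2), (2, 3), (2, 4)])
Fold: move[5]->L => UURRUL (positions: [(0, 0), (0, 1), (0, 2), (1, 2), (2, 2), (2, 3), (1, 3)])
Fold: move[3]->U => UURUUL (positions: [(0, 0), (0, 1), (0, 2), (1, 2), (1, 3), (1, 4), (0, 4)])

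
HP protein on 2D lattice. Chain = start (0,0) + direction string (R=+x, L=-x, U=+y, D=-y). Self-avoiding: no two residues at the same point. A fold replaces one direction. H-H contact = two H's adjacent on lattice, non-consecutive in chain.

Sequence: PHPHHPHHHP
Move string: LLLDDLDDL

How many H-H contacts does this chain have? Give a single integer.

Positions: [(0, 0), (-1, 0), (-2, 0), (-3, 0), (-3, -1), (-3, -2), (-4, -2), (-4, -3), (-4, -4), (-5, -4)]
No H-H contacts found.

Answer: 0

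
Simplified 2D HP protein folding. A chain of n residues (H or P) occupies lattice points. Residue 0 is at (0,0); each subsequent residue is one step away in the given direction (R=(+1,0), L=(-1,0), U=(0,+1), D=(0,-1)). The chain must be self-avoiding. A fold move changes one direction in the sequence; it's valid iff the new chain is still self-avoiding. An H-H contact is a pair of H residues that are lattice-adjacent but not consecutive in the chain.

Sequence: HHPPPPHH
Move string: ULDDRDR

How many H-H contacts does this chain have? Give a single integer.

Positions: [(0, 0), (0, 1), (-1, 1), (-1, 0), (-1, -1), (0, -1), (0, -2), (1, -2)]
No H-H contacts found.

Answer: 0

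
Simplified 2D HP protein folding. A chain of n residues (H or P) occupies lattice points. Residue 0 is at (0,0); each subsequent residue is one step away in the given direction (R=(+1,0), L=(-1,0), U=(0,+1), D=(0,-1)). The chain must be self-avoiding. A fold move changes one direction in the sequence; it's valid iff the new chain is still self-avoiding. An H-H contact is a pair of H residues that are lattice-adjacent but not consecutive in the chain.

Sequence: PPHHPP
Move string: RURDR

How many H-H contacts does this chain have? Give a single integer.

Answer: 0

Derivation:
Positions: [(0, 0), (1, 0), (1, 1), (2, 1), (2, 0), (3, 0)]
No H-H contacts found.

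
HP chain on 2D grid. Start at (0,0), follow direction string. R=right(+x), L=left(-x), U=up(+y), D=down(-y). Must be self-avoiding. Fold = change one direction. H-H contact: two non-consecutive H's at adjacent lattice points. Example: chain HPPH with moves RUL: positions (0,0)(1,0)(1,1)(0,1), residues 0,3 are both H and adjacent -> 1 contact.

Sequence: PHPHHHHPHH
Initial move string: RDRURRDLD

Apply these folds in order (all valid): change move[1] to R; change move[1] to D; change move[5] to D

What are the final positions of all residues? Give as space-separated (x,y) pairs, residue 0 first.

Answer: (0,0) (1,0) (1,-1) (2,-1) (2,0) (3,0) (3,-1) (3,-2) (2,-2) (2,-3)

Derivation:
Initial moves: RDRURRDLD
Fold: move[1]->R => RRRURRDLD (positions: [(0, 0), (1, 0), (2, 0), (3, 0), (3, 1), (4, 1), (5, 1), (5, 0), (4, 0), (4, -1)])
Fold: move[1]->D => RDRURRDLD (positions: [(0, 0), (1, 0), (1, -1), (2, -1), (2, 0), (3, 0), (4, 0), (4, -1), (3, -1), (3, -2)])
Fold: move[5]->D => RDRURDDLD (positions: [(0, 0), (1, 0), (1, -1), (2, -1), (2, 0), (3, 0), (3, -1), (3, -2), (2, -2), (2, -3)])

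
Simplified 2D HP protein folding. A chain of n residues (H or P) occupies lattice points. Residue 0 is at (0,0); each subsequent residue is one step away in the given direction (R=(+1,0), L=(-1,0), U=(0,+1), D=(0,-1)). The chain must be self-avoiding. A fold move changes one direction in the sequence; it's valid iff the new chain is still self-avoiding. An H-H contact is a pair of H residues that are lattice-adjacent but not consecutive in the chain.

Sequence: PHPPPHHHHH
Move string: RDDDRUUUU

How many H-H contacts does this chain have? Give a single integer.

Positions: [(0, 0), (1, 0), (1, -1), (1, -2), (1, -3), (2, -3), (2, -2), (2, -1), (2, 0), (2, 1)]
H-H contact: residue 1 @(1,0) - residue 8 @(2, 0)

Answer: 1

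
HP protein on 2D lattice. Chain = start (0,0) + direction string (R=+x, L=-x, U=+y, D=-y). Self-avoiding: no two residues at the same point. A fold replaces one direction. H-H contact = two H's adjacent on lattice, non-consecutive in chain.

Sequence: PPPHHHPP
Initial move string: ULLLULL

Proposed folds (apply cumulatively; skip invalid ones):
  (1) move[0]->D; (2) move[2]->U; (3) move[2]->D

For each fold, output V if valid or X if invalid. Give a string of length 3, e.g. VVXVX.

Initial: ULLLULL -> [(0, 0), (0, 1), (-1, 1), (-2, 1), (-3, 1), (-3, 2), (-4, 2), (-5, 2)]
Fold 1: move[0]->D => DLLLULL VALID
Fold 2: move[2]->U => DLULULL VALID
Fold 3: move[2]->D => DLDLULL VALID

Answer: VVV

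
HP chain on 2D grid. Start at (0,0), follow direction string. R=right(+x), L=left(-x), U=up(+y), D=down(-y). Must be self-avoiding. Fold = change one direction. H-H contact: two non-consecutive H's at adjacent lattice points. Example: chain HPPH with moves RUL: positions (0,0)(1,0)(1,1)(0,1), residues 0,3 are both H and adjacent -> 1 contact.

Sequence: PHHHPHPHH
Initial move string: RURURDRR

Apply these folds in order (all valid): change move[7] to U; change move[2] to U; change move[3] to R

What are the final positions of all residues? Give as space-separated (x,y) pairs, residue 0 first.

Answer: (0,0) (1,0) (1,1) (1,2) (2,2) (3,2) (3,1) (4,1) (4,2)

Derivation:
Initial moves: RURURDRR
Fold: move[7]->U => RURURDRU (positions: [(0, 0), (1, 0), (1, 1), (2, 1), (2, 2), (3, 2), (3, 1), (4, 1), (4, 2)])
Fold: move[2]->U => RUUURDRU (positions: [(0, 0), (1, 0), (1, 1), (1, 2), (1, 3), (2, 3), (2, 2), (3, 2), (3, 3)])
Fold: move[3]->R => RUURRDRU (positions: [(0, 0), (1, 0), (1, 1), (1, 2), (2, 2), (3, 2), (3, 1), (4, 1), (4, 2)])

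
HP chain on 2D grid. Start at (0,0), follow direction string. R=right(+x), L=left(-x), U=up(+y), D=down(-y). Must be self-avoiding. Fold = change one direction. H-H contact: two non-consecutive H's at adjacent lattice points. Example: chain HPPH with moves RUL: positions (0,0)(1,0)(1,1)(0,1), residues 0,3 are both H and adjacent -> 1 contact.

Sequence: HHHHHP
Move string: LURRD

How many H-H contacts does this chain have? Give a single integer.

Positions: [(0, 0), (-1, 0), (-1, 1), (0, 1), (1, 1), (1, 0)]
H-H contact: residue 0 @(0,0) - residue 3 @(0, 1)

Answer: 1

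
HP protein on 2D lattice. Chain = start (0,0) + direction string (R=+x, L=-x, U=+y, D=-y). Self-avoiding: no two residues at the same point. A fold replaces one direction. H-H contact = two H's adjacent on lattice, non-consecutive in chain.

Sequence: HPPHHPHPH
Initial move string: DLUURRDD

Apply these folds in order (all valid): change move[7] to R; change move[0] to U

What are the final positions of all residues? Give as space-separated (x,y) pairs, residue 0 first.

Answer: (0,0) (0,1) (-1,1) (-1,2) (-1,3) (0,3) (1,3) (1,2) (2,2)

Derivation:
Initial moves: DLUURRDD
Fold: move[7]->R => DLUURRDR (positions: [(0, 0), (0, -1), (-1, -1), (-1, 0), (-1, 1), (0, 1), (1, 1), (1, 0), (2, 0)])
Fold: move[0]->U => ULUURRDR (positions: [(0, 0), (0, 1), (-1, 1), (-1, 2), (-1, 3), (0, 3), (1, 3), (1, 2), (2, 2)])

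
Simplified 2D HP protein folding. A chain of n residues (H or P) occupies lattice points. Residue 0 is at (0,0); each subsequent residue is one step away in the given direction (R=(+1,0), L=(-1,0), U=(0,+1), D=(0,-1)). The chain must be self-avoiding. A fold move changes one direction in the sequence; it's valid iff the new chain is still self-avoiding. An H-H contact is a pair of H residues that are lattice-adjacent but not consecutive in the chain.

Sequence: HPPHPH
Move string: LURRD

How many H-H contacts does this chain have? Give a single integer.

Answer: 2

Derivation:
Positions: [(0, 0), (-1, 0), (-1, 1), (0, 1), (1, 1), (1, 0)]
H-H contact: residue 0 @(0,0) - residue 5 @(1, 0)
H-H contact: residue 0 @(0,0) - residue 3 @(0, 1)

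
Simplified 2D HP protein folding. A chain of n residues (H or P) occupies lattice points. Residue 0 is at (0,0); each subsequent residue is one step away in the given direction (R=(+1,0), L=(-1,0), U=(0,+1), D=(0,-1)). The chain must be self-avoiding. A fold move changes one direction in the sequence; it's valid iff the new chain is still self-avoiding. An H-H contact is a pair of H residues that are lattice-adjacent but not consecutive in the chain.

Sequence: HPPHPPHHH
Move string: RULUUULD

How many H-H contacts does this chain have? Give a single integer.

Answer: 1

Derivation:
Positions: [(0, 0), (1, 0), (1, 1), (0, 1), (0, 2), (0, 3), (0, 4), (-1, 4), (-1, 3)]
H-H contact: residue 0 @(0,0) - residue 3 @(0, 1)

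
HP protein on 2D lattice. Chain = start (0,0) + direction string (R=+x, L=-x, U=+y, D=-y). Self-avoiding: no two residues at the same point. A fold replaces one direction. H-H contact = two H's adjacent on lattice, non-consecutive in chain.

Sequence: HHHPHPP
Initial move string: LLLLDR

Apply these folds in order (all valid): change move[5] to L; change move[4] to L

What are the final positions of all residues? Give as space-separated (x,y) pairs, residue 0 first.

Initial moves: LLLLDR
Fold: move[5]->L => LLLLDL (positions: [(0, 0), (-1, 0), (-2, 0), (-3, 0), (-4, 0), (-4, -1), (-5, -1)])
Fold: move[4]->L => LLLLLL (positions: [(0, 0), (-1, 0), (-2, 0), (-3, 0), (-4, 0), (-5, 0), (-6, 0)])

Answer: (0,0) (-1,0) (-2,0) (-3,0) (-4,0) (-5,0) (-6,0)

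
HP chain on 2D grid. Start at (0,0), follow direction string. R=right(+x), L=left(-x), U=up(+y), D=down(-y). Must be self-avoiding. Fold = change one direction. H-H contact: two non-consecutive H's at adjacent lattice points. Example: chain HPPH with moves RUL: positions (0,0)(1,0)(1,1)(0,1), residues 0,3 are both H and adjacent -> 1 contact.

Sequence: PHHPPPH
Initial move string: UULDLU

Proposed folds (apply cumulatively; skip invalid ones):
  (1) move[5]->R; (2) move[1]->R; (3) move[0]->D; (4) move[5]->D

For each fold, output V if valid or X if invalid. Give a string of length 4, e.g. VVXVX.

Answer: XXXV

Derivation:
Initial: UULDLU -> [(0, 0), (0, 1), (0, 2), (-1, 2), (-1, 1), (-2, 1), (-2, 2)]
Fold 1: move[5]->R => UULDLR INVALID (collision), skipped
Fold 2: move[1]->R => URLDLU INVALID (collision), skipped
Fold 3: move[0]->D => DULDLU INVALID (collision), skipped
Fold 4: move[5]->D => UULDLD VALID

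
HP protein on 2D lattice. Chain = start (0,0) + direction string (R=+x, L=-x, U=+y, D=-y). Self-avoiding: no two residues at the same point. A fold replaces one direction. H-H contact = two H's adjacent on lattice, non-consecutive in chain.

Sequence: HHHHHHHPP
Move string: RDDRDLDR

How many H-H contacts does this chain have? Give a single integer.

Positions: [(0, 0), (1, 0), (1, -1), (1, -2), (2, -2), (2, -3), (1, -3), (1, -4), (2, -4)]
H-H contact: residue 3 @(1,-2) - residue 6 @(1, -3)

Answer: 1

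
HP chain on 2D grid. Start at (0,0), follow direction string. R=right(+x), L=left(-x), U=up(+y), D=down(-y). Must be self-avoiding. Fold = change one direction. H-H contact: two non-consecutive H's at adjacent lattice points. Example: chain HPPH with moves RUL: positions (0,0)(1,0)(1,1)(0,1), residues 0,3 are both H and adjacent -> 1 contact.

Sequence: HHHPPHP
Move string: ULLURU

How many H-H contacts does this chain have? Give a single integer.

Positions: [(0, 0), (0, 1), (-1, 1), (-2, 1), (-2, 2), (-1, 2), (-1, 3)]
H-H contact: residue 2 @(-1,1) - residue 5 @(-1, 2)

Answer: 1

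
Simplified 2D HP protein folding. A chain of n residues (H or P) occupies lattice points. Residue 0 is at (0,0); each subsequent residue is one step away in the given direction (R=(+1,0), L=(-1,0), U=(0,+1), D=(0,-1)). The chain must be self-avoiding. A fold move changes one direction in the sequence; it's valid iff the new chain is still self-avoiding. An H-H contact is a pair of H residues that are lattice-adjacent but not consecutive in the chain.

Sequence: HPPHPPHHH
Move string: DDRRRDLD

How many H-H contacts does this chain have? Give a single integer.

Positions: [(0, 0), (0, -1), (0, -2), (1, -2), (2, -2), (3, -2), (3, -3), (2, -3), (2, -4)]
No H-H contacts found.

Answer: 0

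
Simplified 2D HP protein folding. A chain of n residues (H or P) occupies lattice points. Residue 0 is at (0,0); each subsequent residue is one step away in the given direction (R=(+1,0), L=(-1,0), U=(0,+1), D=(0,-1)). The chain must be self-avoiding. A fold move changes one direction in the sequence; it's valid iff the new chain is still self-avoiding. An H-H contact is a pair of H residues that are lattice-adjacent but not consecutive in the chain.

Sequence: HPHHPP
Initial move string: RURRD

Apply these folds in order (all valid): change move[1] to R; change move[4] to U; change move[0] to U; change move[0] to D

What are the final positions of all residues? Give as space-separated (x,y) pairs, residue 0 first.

Initial moves: RURRD
Fold: move[1]->R => RRRRD (positions: [(0, 0), (1, 0), (2, 0), (3, 0), (4, 0), (4, -1)])
Fold: move[4]->U => RRRRU (positions: [(0, 0), (1, 0), (2, 0), (3, 0), (4, 0), (4, 1)])
Fold: move[0]->U => URRRU (positions: [(0, 0), (0, 1), (1, 1), (2, 1), (3, 1), (3, 2)])
Fold: move[0]->D => DRRRU (positions: [(0, 0), (0, -1), (1, -1), (2, -1), (3, -1), (3, 0)])

Answer: (0,0) (0,-1) (1,-1) (2,-1) (3,-1) (3,0)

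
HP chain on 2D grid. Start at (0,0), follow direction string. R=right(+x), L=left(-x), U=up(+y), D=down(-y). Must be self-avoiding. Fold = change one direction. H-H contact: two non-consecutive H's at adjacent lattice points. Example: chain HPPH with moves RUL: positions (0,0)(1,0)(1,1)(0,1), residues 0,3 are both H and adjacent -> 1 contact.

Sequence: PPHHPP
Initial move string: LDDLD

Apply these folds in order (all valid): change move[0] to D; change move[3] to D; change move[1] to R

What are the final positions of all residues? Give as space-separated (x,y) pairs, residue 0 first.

Initial moves: LDDLD
Fold: move[0]->D => DDDLD (positions: [(0, 0), (0, -1), (0, -2), (0, -3), (-1, -3), (-1, -4)])
Fold: move[3]->D => DDDDD (positions: [(0, 0), (0, -1), (0, -2), (0, -3), (0, -4), (0, -5)])
Fold: move[1]->R => DRDDD (positions: [(0, 0), (0, -1), (1, -1), (1, -2), (1, -3), (1, -4)])

Answer: (0,0) (0,-1) (1,-1) (1,-2) (1,-3) (1,-4)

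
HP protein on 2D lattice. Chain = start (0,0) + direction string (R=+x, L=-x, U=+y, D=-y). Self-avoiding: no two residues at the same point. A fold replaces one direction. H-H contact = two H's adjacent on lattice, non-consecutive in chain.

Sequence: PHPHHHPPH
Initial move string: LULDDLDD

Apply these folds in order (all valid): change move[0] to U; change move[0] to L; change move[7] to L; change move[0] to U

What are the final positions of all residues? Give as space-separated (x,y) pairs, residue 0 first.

Answer: (0,0) (0,1) (0,2) (-1,2) (-1,1) (-1,0) (-2,0) (-2,-1) (-3,-1)

Derivation:
Initial moves: LULDDLDD
Fold: move[0]->U => UULDDLDD (positions: [(0, 0), (0, 1), (0, 2), (-1, 2), (-1, 1), (-1, 0), (-2, 0), (-2, -1), (-2, -2)])
Fold: move[0]->L => LULDDLDD (positions: [(0, 0), (-1, 0), (-1, 1), (-2, 1), (-2, 0), (-2, -1), (-3, -1), (-3, -2), (-3, -3)])
Fold: move[7]->L => LULDDLDL (positions: [(0, 0), (-1, 0), (-1, 1), (-2, 1), (-2, 0), (-2, -1), (-3, -1), (-3, -2), (-4, -2)])
Fold: move[0]->U => UULDDLDL (positions: [(0, 0), (0, 1), (0, 2), (-1, 2), (-1, 1), (-1, 0), (-2, 0), (-2, -1), (-3, -1)])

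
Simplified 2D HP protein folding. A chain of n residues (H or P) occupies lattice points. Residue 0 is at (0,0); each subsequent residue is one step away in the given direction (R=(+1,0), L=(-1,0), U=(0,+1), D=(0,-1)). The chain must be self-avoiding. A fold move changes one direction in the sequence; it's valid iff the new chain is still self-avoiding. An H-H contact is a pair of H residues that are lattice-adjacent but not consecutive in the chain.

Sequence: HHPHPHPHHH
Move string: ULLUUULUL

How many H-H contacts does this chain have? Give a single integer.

Positions: [(0, 0), (0, 1), (-1, 1), (-2, 1), (-2, 2), (-2, 3), (-2, 4), (-3, 4), (-3, 5), (-4, 5)]
No H-H contacts found.

Answer: 0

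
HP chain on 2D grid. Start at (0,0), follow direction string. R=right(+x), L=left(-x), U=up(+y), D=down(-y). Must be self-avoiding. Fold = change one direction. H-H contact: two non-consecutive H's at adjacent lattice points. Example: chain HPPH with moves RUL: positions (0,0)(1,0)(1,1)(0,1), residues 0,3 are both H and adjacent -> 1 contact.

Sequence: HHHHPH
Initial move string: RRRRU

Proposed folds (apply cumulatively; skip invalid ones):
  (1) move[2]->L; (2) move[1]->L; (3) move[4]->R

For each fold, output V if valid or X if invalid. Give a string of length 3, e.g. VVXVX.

Answer: XXV

Derivation:
Initial: RRRRU -> [(0, 0), (1, 0), (2, 0), (3, 0), (4, 0), (4, 1)]
Fold 1: move[2]->L => RRLRU INVALID (collision), skipped
Fold 2: move[1]->L => RLRRU INVALID (collision), skipped
Fold 3: move[4]->R => RRRRR VALID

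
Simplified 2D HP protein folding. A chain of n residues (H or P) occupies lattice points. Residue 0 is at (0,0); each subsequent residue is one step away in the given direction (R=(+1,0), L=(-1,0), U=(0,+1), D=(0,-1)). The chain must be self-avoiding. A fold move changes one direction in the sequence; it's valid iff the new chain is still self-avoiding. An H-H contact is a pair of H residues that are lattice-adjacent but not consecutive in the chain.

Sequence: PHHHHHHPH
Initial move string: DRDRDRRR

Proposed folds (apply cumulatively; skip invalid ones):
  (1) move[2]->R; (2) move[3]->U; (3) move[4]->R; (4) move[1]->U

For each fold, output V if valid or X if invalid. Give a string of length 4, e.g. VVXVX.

Answer: VXVX

Derivation:
Initial: DRDRDRRR -> [(0, 0), (0, -1), (1, -1), (1, -2), (2, -2), (2, -3), (3, -3), (4, -3), (5, -3)]
Fold 1: move[2]->R => DRRRDRRR VALID
Fold 2: move[3]->U => DRRUDRRR INVALID (collision), skipped
Fold 3: move[4]->R => DRRRRRRR VALID
Fold 4: move[1]->U => DURRRRRR INVALID (collision), skipped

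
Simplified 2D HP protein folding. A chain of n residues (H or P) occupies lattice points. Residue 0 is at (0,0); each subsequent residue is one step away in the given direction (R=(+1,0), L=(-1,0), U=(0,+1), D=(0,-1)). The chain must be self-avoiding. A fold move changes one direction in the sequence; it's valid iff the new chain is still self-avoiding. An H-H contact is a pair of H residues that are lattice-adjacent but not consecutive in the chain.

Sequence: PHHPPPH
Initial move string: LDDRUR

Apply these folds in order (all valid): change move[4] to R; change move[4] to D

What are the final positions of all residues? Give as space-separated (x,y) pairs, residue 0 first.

Initial moves: LDDRUR
Fold: move[4]->R => LDDRRR (positions: [(0, 0), (-1, 0), (-1, -1), (-1, -2), (0, -2), (1, -2), (2, -2)])
Fold: move[4]->D => LDDRDR (positions: [(0, 0), (-1, 0), (-1, -1), (-1, -2), (0, -2), (0, -3), (1, -3)])

Answer: (0,0) (-1,0) (-1,-1) (-1,-2) (0,-2) (0,-3) (1,-3)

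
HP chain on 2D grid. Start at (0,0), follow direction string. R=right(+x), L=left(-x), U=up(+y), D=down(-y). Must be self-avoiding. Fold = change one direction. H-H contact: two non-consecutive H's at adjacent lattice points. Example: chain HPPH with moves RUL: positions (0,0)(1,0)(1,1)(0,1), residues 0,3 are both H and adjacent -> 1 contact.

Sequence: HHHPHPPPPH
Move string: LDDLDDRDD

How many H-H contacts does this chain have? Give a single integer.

Positions: [(0, 0), (-1, 0), (-1, -1), (-1, -2), (-2, -2), (-2, -3), (-2, -4), (-1, -4), (-1, -5), (-1, -6)]
No H-H contacts found.

Answer: 0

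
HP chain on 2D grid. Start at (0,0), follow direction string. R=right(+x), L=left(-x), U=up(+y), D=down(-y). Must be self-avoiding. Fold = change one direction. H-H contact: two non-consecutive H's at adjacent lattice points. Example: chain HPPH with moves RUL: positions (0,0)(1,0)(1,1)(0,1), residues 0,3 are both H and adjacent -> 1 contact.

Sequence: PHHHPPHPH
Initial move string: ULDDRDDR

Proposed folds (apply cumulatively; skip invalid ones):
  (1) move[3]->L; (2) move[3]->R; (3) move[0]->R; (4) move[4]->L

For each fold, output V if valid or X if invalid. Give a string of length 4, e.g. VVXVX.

Initial: ULDDRDDR -> [(0, 0), (0, 1), (-1, 1), (-1, 0), (-1, -1), (0, -1), (0, -2), (0, -3), (1, -3)]
Fold 1: move[3]->L => ULDLRDDR INVALID (collision), skipped
Fold 2: move[3]->R => ULDRRDDR INVALID (collision), skipped
Fold 3: move[0]->R => RLDDRDDR INVALID (collision), skipped
Fold 4: move[4]->L => ULDDLDDR VALID

Answer: XXXV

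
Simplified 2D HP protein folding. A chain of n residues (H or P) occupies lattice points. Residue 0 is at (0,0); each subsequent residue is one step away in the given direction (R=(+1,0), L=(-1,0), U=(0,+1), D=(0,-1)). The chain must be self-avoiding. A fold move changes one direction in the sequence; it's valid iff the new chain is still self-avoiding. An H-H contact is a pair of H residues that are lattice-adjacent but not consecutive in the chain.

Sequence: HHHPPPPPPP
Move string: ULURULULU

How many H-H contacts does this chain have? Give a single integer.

Answer: 0

Derivation:
Positions: [(0, 0), (0, 1), (-1, 1), (-1, 2), (0, 2), (0, 3), (-1, 3), (-1, 4), (-2, 4), (-2, 5)]
No H-H contacts found.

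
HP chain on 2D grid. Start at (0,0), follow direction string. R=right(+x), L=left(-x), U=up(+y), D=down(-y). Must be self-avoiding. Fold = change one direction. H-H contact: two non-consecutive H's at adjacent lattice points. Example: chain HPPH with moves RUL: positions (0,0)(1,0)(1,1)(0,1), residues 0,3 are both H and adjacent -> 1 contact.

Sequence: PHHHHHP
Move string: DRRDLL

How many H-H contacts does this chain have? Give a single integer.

Answer: 1

Derivation:
Positions: [(0, 0), (0, -1), (1, -1), (2, -1), (2, -2), (1, -2), (0, -2)]
H-H contact: residue 2 @(1,-1) - residue 5 @(1, -2)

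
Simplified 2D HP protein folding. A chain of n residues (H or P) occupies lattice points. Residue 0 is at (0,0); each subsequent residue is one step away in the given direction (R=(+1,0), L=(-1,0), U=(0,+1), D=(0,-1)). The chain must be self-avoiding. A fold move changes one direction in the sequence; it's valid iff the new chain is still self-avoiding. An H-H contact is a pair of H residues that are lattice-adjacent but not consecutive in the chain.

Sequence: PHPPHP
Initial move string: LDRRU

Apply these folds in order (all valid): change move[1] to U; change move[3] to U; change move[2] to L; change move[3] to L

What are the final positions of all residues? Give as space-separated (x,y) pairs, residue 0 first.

Initial moves: LDRRU
Fold: move[1]->U => LURRU (positions: [(0, 0), (-1, 0), (-1, 1), (0, 1), (1, 1), (1, 2)])
Fold: move[3]->U => LURUU (positions: [(0, 0), (-1, 0), (-1, 1), (0, 1), (0, 2), (0, 3)])
Fold: move[2]->L => LULUU (positions: [(0, 0), (-1, 0), (-1, 1), (-2, 1), (-2, 2), (-2, 3)])
Fold: move[3]->L => LULLU (positions: [(0, 0), (-1, 0), (-1, 1), (-2, 1), (-3, 1), (-3, 2)])

Answer: (0,0) (-1,0) (-1,1) (-2,1) (-3,1) (-3,2)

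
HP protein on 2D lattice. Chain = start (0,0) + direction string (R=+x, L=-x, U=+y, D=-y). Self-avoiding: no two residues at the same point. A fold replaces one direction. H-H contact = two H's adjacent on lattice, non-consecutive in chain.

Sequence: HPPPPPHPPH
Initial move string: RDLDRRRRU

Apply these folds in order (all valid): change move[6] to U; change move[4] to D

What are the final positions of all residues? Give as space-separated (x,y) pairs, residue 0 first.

Initial moves: RDLDRRRRU
Fold: move[6]->U => RDLDRRURU (positions: [(0, 0), (1, 0), (1, -1), (0, -1), (0, -2), (1, -2), (2, -2), (2, -1), (3, -1), (3, 0)])
Fold: move[4]->D => RDLDDRURU (positions: [(0, 0), (1, 0), (1, -1), (0, -1), (0, -2), (0, -3), (1, -3), (1, -2), (2, -2), (2, -1)])

Answer: (0,0) (1,0) (1,-1) (0,-1) (0,-2) (0,-3) (1,-3) (1,-2) (2,-2) (2,-1)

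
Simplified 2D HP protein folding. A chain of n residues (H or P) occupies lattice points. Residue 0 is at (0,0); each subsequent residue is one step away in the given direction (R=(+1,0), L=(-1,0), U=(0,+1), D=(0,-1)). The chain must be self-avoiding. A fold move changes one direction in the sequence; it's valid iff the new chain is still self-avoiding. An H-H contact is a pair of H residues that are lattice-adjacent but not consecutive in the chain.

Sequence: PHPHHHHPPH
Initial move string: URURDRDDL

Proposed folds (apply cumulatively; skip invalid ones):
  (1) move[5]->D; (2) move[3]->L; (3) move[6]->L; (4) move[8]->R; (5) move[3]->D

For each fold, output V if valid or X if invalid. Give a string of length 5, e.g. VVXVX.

Answer: VXVVX

Derivation:
Initial: URURDRDDL -> [(0, 0), (0, 1), (1, 1), (1, 2), (2, 2), (2, 1), (3, 1), (3, 0), (3, -1), (2, -1)]
Fold 1: move[5]->D => URURDDDDL VALID
Fold 2: move[3]->L => URULDDDDL INVALID (collision), skipped
Fold 3: move[6]->L => URURDDLDL VALID
Fold 4: move[8]->R => URURDDLDR VALID
Fold 5: move[3]->D => URUDDDLDR INVALID (collision), skipped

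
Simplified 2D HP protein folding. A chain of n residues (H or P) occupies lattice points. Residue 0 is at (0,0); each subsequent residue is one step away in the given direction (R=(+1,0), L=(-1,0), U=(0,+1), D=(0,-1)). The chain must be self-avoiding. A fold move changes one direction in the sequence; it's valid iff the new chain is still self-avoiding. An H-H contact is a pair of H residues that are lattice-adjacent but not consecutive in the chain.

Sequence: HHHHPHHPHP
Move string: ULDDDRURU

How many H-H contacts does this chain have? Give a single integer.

Positions: [(0, 0), (0, 1), (-1, 1), (-1, 0), (-1, -1), (-1, -2), (0, -2), (0, -1), (1, -1), (1, 0)]
H-H contact: residue 0 @(0,0) - residue 3 @(-1, 0)

Answer: 1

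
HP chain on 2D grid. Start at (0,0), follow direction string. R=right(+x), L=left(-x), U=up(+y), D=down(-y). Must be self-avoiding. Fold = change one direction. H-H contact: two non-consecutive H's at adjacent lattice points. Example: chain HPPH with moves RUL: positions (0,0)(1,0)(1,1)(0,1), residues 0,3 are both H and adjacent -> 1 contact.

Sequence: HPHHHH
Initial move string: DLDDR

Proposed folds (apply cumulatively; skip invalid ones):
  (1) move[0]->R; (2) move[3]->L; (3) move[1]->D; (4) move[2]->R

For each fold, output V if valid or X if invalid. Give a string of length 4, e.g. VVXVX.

Initial: DLDDR -> [(0, 0), (0, -1), (-1, -1), (-1, -2), (-1, -3), (0, -3)]
Fold 1: move[0]->R => RLDDR INVALID (collision), skipped
Fold 2: move[3]->L => DLDLR INVALID (collision), skipped
Fold 3: move[1]->D => DDDDR VALID
Fold 4: move[2]->R => DDRDR VALID

Answer: XXVV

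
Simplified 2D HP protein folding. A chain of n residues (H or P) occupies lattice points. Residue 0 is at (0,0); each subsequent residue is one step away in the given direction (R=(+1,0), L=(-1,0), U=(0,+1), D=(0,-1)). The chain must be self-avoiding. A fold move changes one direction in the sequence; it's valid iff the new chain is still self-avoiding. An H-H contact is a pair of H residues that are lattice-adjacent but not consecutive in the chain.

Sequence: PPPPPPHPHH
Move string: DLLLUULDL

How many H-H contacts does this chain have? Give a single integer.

Answer: 0

Derivation:
Positions: [(0, 0), (0, -1), (-1, -1), (-2, -1), (-3, -1), (-3, 0), (-3, 1), (-4, 1), (-4, 0), (-5, 0)]
No H-H contacts found.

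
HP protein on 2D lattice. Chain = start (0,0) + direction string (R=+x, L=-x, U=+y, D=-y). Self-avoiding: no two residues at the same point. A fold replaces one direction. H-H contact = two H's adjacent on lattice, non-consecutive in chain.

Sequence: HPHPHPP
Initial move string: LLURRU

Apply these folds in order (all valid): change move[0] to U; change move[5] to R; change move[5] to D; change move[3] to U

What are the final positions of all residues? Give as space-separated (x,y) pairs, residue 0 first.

Initial moves: LLURRU
Fold: move[0]->U => ULURRU (positions: [(0, 0), (0, 1), (-1, 1), (-1, 2), (0, 2), (1, 2), (1, 3)])
Fold: move[5]->R => ULURRR (positions: [(0, 0), (0, 1), (-1, 1), (-1, 2), (0, 2), (1, 2), (2, 2)])
Fold: move[5]->D => ULURRD (positions: [(0, 0), (0, 1), (-1, 1), (-1, 2), (0, 2), (1, 2), (1, 1)])
Fold: move[3]->U => ULUURD (positions: [(0, 0), (0, 1), (-1, 1), (-1, 2), (-1, 3), (0, 3), (0, 2)])

Answer: (0,0) (0,1) (-1,1) (-1,2) (-1,3) (0,3) (0,2)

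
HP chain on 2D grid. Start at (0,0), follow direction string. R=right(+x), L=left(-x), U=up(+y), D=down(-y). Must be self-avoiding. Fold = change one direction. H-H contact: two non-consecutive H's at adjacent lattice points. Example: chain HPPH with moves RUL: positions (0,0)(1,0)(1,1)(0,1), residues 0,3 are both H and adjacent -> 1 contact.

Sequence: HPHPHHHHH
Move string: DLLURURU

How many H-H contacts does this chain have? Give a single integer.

Positions: [(0, 0), (0, -1), (-1, -1), (-2, -1), (-2, 0), (-1, 0), (-1, 1), (0, 1), (0, 2)]
H-H contact: residue 0 @(0,0) - residue 5 @(-1, 0)
H-H contact: residue 0 @(0,0) - residue 7 @(0, 1)
H-H contact: residue 2 @(-1,-1) - residue 5 @(-1, 0)

Answer: 3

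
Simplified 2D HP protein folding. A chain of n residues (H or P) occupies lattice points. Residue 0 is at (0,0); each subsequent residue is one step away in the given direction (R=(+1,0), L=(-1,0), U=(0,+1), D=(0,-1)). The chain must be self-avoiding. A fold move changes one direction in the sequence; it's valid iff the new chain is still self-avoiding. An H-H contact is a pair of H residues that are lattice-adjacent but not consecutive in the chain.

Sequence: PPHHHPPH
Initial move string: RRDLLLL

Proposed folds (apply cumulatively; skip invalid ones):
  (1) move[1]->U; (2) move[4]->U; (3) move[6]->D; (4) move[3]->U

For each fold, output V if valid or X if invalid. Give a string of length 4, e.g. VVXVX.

Answer: XXVX

Derivation:
Initial: RRDLLLL -> [(0, 0), (1, 0), (2, 0), (2, -1), (1, -1), (0, -1), (-1, -1), (-2, -1)]
Fold 1: move[1]->U => RUDLLLL INVALID (collision), skipped
Fold 2: move[4]->U => RRDLULL INVALID (collision), skipped
Fold 3: move[6]->D => RRDLLLD VALID
Fold 4: move[3]->U => RRDULLD INVALID (collision), skipped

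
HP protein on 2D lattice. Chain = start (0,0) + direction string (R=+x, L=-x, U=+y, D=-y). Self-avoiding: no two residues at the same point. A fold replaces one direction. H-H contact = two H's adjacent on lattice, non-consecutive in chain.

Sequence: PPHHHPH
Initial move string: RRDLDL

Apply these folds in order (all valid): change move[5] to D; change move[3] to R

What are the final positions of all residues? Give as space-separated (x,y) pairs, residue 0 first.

Answer: (0,0) (1,0) (2,0) (2,-1) (3,-1) (3,-2) (3,-3)

Derivation:
Initial moves: RRDLDL
Fold: move[5]->D => RRDLDD (positions: [(0, 0), (1, 0), (2, 0), (2, -1), (1, -1), (1, -2), (1, -3)])
Fold: move[3]->R => RRDRDD (positions: [(0, 0), (1, 0), (2, 0), (2, -1), (3, -1), (3, -2), (3, -3)])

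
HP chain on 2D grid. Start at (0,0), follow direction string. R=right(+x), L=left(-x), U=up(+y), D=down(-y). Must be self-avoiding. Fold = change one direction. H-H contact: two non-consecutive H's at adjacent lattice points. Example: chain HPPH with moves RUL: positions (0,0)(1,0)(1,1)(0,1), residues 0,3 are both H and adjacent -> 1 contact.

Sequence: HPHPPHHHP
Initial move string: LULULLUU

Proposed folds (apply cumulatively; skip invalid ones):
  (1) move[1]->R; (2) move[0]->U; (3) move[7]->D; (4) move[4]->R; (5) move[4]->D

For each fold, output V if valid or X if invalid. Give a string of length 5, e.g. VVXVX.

Initial: LULULLUU -> [(0, 0), (-1, 0), (-1, 1), (-2, 1), (-2, 2), (-3, 2), (-4, 2), (-4, 3), (-4, 4)]
Fold 1: move[1]->R => LRLULLUU INVALID (collision), skipped
Fold 2: move[0]->U => UULULLUU VALID
Fold 3: move[7]->D => UULULLUD INVALID (collision), skipped
Fold 4: move[4]->R => UULURLUU INVALID (collision), skipped
Fold 5: move[4]->D => UULUDLUU INVALID (collision), skipped

Answer: XVXXX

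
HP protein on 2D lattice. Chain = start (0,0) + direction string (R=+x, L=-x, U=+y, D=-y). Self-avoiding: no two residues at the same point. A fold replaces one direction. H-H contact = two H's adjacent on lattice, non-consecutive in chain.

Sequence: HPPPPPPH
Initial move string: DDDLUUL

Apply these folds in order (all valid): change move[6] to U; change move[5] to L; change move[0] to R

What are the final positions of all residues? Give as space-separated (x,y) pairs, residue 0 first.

Initial moves: DDDLUUL
Fold: move[6]->U => DDDLUUU (positions: [(0, 0), (0, -1), (0, -2), (0, -3), (-1, -3), (-1, -2), (-1, -1), (-1, 0)])
Fold: move[5]->L => DDDLULU (positions: [(0, 0), (0, -1), (0, -2), (0, -3), (-1, -3), (-1, -2), (-2, -2), (-2, -1)])
Fold: move[0]->R => RDDLULU (positions: [(0, 0), (1, 0), (1, -1), (1, -2), (0, -2), (0, -1), (-1, -1), (-1, 0)])

Answer: (0,0) (1,0) (1,-1) (1,-2) (0,-2) (0,-1) (-1,-1) (-1,0)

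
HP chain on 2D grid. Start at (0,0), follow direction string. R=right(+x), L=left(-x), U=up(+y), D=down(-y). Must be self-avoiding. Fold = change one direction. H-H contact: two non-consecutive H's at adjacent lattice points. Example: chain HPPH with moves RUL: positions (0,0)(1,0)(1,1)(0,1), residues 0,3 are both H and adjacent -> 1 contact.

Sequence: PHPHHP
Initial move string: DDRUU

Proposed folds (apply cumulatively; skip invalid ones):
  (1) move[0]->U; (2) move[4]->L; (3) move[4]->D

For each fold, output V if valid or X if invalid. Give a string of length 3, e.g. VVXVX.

Initial: DDRUU -> [(0, 0), (0, -1), (0, -2), (1, -2), (1, -1), (1, 0)]
Fold 1: move[0]->U => UDRUU INVALID (collision), skipped
Fold 2: move[4]->L => DDRUL INVALID (collision), skipped
Fold 3: move[4]->D => DDRUD INVALID (collision), skipped

Answer: XXX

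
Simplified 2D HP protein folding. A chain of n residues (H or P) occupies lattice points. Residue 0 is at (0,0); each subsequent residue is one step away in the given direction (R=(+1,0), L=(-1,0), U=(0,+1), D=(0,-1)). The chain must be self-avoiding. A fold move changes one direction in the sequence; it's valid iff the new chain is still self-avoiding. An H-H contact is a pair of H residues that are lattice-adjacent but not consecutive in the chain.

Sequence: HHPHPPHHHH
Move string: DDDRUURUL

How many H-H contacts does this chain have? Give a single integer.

Positions: [(0, 0), (0, -1), (0, -2), (0, -3), (1, -3), (1, -2), (1, -1), (2, -1), (2, 0), (1, 0)]
H-H contact: residue 0 @(0,0) - residue 9 @(1, 0)
H-H contact: residue 1 @(0,-1) - residue 6 @(1, -1)
H-H contact: residue 6 @(1,-1) - residue 9 @(1, 0)

Answer: 3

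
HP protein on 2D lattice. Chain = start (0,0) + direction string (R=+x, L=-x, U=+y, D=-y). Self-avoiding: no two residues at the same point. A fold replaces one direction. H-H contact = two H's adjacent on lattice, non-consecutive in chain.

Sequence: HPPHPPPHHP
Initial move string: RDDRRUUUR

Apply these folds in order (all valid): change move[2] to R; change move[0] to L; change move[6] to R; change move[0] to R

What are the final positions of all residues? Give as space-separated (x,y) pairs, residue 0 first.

Initial moves: RDDRRUUUR
Fold: move[2]->R => RDRRRUUUR (positions: [(0, 0), (1, 0), (1, -1), (2, -1), (3, -1), (4, -1), (4, 0), (4, 1), (4, 2), (5, 2)])
Fold: move[0]->L => LDRRRUUUR (positions: [(0, 0), (-1, 0), (-1, -1), (0, -1), (1, -1), (2, -1), (2, 0), (2, 1), (2, 2), (3, 2)])
Fold: move[6]->R => LDRRRURUR (positions: [(0, 0), (-1, 0), (-1, -1), (0, -1), (1, -1), (2, -1), (2, 0), (3, 0), (3, 1), (4, 1)])
Fold: move[0]->R => RDRRRURUR (positions: [(0, 0), (1, 0), (1, -1), (2, -1), (3, -1), (4, -1), (4, 0), (5, 0), (5, 1), (6, 1)])

Answer: (0,0) (1,0) (1,-1) (2,-1) (3,-1) (4,-1) (4,0) (5,0) (5,1) (6,1)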